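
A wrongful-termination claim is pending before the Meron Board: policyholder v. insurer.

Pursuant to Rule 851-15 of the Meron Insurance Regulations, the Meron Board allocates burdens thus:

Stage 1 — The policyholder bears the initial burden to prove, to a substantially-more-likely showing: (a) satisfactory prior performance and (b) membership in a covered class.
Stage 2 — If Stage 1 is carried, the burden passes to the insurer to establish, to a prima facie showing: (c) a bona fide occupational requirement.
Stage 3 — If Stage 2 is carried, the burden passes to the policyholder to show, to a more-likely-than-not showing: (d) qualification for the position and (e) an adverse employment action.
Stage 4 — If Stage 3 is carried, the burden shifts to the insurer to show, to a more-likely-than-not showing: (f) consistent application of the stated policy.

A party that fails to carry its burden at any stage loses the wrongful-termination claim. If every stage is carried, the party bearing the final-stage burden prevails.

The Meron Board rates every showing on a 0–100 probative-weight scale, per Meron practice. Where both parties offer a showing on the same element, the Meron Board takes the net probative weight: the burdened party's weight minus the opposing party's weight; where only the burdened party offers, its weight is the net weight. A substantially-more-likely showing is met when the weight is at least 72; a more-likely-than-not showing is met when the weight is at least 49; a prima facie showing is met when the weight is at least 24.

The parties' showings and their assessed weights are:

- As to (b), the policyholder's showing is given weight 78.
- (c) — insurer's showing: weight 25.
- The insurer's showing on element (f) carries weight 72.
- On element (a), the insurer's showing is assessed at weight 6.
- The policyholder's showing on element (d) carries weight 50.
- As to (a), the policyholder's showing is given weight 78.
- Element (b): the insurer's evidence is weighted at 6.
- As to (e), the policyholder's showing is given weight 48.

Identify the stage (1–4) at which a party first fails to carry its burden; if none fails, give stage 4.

stage 3

At Stage 1 the policyholder must meet a substantially-more-likely showing (weight is at least 72): on (a) the weight is 78 less the opposing 6 gives net 72, ≥ 72, so (a) meets the standard; on (b) the weight is 78 less the opposing 6 gives net 72, which does reach 72, so (b) meets the standard.
  Stage 1 carried; the burden shifts to the insurer.
At Stage 2 the insurer must meet a prima facie showing (weight is at least 24): on (c) the weight is 25, which does reach 24, so (c) meets the standard.
  Stage 2 carried; the burden shifts to the policyholder.
At Stage 3 the policyholder must meet a more-likely-than-not showing (weight is at least 49): on (d) the weight is 50, which does reach 49, so (d) meets the standard; on (e) the weight is 48, which does not reach 49, so (e) does not meet the standard.
  The policyholder does not carry Stage 3.
The insurer prevails.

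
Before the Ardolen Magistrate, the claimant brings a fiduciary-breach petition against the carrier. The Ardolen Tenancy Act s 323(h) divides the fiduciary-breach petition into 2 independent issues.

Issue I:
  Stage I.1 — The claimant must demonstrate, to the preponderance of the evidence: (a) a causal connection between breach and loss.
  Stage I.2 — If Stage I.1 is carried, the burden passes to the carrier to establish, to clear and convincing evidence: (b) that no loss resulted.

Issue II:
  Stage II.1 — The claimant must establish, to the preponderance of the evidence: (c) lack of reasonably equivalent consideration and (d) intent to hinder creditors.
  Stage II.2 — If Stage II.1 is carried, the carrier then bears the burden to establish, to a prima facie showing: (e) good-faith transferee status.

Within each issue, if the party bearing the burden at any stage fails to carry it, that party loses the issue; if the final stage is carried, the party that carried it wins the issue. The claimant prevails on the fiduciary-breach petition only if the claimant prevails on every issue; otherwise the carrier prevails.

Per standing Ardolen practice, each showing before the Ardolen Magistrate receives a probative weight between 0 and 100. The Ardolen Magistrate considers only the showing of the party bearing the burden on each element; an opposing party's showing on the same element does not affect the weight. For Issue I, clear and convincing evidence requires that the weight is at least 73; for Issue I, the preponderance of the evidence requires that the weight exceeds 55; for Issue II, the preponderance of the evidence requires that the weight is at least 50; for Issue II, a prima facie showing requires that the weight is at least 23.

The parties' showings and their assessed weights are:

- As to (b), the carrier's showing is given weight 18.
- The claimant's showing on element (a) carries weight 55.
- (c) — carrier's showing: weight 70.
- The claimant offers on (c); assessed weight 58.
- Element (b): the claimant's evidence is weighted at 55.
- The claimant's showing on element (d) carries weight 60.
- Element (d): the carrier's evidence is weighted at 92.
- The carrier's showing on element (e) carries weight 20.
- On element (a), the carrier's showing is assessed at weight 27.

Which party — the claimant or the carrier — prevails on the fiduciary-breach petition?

carrier

— Issue I —
Stage I.1 (claimant, the preponderance of the evidence, weight exceeds 55): (a) 55 (carrier's 27 disregarded) ≤ 55 — fails.
  The claimant does not carry Stage I.1.
The analysis ends at Stage I.1; the carrier prevails on this issue.
— Issue II —
At Stage II.1 the claimant must meet the preponderance of the evidence (weight is at least 50): on (c) the weight is 58 (the carrier's 70 is given no effect), which does reach 50, so (c) meets the standard; on (d) the weight is 60 (the carrier's 92 is given no effect), ≥ 50, so (d) meets the standard.
  Stage II.1 is satisfied; the onus moves to the carrier.
At Stage II.2 the carrier must meet a prima facie showing (weight is at least 23): on (e) the weight is 20, < 23, so (e) does not meet the standard.
  Stage II.2 not carried; the carrier fails its burden.
So the claimant prevails on this issue.
Per-issue: Issue I → carrier; Issue II → claimant. The claimant must prevail on every issue; overall, the carrier prevails.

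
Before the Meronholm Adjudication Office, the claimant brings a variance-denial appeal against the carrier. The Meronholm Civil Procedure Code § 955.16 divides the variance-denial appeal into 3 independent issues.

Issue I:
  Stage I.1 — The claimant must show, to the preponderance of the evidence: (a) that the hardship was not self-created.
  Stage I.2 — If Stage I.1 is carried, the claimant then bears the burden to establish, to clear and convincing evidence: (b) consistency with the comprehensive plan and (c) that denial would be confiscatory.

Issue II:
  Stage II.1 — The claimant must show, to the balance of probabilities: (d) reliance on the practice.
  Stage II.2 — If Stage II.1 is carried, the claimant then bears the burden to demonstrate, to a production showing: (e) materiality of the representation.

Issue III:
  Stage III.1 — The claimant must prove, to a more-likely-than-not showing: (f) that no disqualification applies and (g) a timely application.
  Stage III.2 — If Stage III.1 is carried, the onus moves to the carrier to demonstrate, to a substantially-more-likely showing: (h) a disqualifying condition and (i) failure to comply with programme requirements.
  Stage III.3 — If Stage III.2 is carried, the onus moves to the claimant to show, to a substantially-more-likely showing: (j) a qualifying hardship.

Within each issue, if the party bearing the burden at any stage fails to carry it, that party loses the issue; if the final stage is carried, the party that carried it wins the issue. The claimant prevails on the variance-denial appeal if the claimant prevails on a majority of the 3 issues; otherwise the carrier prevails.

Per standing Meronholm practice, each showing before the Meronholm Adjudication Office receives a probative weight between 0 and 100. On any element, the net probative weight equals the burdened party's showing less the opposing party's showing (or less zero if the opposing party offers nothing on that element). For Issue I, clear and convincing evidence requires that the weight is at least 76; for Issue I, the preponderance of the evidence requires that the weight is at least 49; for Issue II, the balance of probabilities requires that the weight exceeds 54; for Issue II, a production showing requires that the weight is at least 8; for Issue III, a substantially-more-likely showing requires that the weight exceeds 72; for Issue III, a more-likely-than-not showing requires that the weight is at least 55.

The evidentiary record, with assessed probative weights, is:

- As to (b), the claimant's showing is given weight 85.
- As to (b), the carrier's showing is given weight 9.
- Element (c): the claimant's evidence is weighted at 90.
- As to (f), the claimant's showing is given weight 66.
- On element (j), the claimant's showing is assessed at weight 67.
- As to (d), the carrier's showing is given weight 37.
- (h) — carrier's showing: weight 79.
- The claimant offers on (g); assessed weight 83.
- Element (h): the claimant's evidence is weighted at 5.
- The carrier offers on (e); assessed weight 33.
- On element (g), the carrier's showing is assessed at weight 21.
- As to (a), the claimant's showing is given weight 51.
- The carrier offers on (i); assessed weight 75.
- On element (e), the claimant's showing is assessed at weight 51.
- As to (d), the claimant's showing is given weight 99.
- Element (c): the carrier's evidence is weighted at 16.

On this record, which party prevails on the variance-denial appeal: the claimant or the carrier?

— Issue I —
Stage I.1 (claimant, the preponderance of the evidence, weight is at least 49): (a) 51 ≥ 49 — meets.
  Stage I.1 is satisfied; the claimant continues to bear the burden.
Stage I.2 (claimant, clear and convincing evidence, weight is at least 76): (b) net 85−9=76 ≥ 76 — meets; (c) net 90−16=74 < 76 — fails.
  The claimant does not carry Stage I.2.
So the carrier prevails on this issue.
— Issue II —
Stage II.1 — burden on claimant; standard: the balance of probabilities (weight exceeds 54).
    (d): 99 − 37 = 62 > 54 [met]
  Stage II.1 carried; the burden remains with the claimant.
Stage II.2 — burden on claimant; standard: a production showing (weight is at least 8).
    (e): 51 − 33 = 18 ≥ 8 [met]
  Stage II.2 carried; the final stage is satisfied.
All stages carried — the claimant prevails on this issue.
— Issue III —
Stage III.1 (claimant, a more-likely-than-not showing, weight is at least 55): (f) 66 ≥ 55 — meets; (g) net 83−21=62 ≥ 55 — meets.
  Stage III.1 carried; the burden shifts to the carrier.
Stage III.2 (carrier, a substantially-more-likely showing, weight exceeds 72): (h) net 79−5=74 > 72 — meets; (i) 75 > 72 — meets.
  Stage III.2 carried; the burden shifts to the claimant.
Stage III.3 (claimant, a substantially-more-likely showing, weight exceeds 72): (j) 67 ≤ 72 — fails.
  The claimant does not carry Stage III.3.
The carrier prevails on this issue.
Per-issue: Issue I → carrier; Issue II → claimant; Issue III → carrier. The claimant must prevail on a majority of issues; overall, the carrier prevails.

carrier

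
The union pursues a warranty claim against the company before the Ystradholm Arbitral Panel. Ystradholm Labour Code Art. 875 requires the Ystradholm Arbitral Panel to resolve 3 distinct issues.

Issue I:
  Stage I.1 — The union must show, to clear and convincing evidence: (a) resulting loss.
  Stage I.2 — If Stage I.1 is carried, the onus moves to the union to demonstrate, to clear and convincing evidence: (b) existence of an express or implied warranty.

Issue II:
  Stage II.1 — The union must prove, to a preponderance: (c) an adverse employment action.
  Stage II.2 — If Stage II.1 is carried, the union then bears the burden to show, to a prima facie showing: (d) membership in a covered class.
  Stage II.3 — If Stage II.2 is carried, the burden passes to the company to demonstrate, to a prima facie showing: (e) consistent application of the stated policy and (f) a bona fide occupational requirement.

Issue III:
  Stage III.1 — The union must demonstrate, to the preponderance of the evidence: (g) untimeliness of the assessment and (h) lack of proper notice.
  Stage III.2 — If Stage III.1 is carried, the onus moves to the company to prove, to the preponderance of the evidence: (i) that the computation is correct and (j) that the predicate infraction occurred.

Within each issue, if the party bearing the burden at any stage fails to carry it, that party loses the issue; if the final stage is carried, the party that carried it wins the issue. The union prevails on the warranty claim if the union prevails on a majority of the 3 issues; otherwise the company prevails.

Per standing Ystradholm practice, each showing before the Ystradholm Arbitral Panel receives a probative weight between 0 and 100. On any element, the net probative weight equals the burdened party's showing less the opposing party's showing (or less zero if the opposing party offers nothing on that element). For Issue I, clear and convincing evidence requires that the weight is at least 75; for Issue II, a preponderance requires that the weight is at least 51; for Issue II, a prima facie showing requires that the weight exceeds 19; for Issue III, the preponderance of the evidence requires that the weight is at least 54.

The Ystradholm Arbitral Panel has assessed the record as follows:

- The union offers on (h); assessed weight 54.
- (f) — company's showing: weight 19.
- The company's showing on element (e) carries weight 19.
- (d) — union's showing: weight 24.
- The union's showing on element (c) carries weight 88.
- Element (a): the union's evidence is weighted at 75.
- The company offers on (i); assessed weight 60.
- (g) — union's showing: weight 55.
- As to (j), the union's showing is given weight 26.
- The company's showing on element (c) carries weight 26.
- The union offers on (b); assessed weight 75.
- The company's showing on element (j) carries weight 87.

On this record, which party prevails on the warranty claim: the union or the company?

— Issue I —
Stage I.1 (union, clear and convincing evidence, weight is at least 75): (a) 75 ≥ 75 — meets.
  Stage I.1 carried; the burden remains with the union.
Stage I.2 (union, clear and convincing evidence, weight is at least 75): (b) 75 ≥ 75 — meets.
  All elements met at the final stage.
Every stage carried; the union prevails on this issue.
— Issue II —
Stage II.1 (union, a preponderance, weight is at least 51): (c) net 88−26=62 ≥ 51 — meets.
  Stage II.1 carried; the burden remains with the union.
Stage II.2 (union, a prima facie showing, weight exceeds 19): (d) 24 > 19 — meets.
  The union carries Stage II.2; the company now bears the burden.
Stage II.3 (company, a prima facie showing, weight exceeds 19): (e) 19 ≤ 19 — fails; (f) 19 ≤ 19 — fails.
  Not every element is met, so the company fails to carry Stage II.3.
So the union prevails on this issue.
— Issue III —
Stage III.1 — burden on union; standard: the preponderance of the evidence (weight is at least 54).
    (g): 55 ≥ 54 [met]
    (h): 54 ≥ 54 [met]
  The union carries Stage III.1; the company now bears the burden.
Stage III.2 — burden on company; standard: the preponderance of the evidence (weight is at least 54).
    (i): 60 ≥ 54 [met]
    (j): 87 − 26 = 61 ≥ 54 [met]
  All elements met at the final stage.
All stages carried — the company prevails on this issue.
Per-issue: Issue I → union; Issue II → union; Issue III → company. The union must prevail on a majority of issues; overall, the union prevails.

union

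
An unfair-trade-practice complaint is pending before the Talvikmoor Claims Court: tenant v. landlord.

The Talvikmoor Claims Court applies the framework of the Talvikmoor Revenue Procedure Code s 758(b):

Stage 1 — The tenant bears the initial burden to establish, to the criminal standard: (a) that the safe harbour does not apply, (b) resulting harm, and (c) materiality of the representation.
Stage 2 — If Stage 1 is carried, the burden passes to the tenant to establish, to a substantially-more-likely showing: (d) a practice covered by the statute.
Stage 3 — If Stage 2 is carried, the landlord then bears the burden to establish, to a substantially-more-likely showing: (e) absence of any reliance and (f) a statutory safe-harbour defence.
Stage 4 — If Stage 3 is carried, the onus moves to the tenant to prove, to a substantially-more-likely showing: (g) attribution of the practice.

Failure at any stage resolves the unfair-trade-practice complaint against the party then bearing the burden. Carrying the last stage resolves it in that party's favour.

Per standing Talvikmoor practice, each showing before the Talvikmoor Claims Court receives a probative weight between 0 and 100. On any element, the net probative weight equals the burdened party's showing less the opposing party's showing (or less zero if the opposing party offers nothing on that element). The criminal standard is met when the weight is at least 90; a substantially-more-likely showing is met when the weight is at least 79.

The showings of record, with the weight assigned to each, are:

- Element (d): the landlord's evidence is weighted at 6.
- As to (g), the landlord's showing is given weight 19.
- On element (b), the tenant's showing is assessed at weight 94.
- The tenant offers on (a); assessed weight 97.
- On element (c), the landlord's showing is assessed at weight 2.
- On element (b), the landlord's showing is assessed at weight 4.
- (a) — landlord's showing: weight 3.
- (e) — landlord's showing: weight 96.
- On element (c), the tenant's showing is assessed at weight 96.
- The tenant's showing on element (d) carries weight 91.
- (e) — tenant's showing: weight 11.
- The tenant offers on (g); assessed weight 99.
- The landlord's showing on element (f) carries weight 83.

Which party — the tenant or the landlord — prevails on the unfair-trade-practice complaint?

tenant

At Stage 1 the tenant must meet the criminal standard (weight is at least 90): on (a) the weight is 97 less the opposing 3 gives net 94, ≥ 90, so (a) meets the standard; on (b) the weight is 94 less the opposing 4 gives net 90, ≥ 90, so (b) meets the standard; on (c) the weight is 96 less the opposing 2 gives net 94, which does reach 90, so (c) meets the standard.
  Stage 1 carried; the burden remains with the tenant.
At Stage 2 the tenant must meet a substantially-more-likely showing (weight is at least 79): on (d) the weight is 91 less the opposing 6 gives net 85, which does reach 79, so (d) meets the standard.
  All elements met. The burden passes to the landlord.
At Stage 3 the landlord must meet a substantially-more-likely showing (weight is at least 79): on (e) the weight is 96 less the opposing 11 gives net 85, which does reach 79, so (e) meets the standard; on (f) the weight is 83, ≥ 79, so (f) meets the standard.
  Stage 3 carried; the burden shifts to the tenant.
At Stage 4 the tenant must meet a substantially-more-likely showing (weight is at least 79): on (g) the weight is 99 less the opposing 19 gives net 80, ≥ 79, so (g) meets the standard.
  Stage 4 carried; the final stage is satisfied.
Every stage carried; the tenant prevails.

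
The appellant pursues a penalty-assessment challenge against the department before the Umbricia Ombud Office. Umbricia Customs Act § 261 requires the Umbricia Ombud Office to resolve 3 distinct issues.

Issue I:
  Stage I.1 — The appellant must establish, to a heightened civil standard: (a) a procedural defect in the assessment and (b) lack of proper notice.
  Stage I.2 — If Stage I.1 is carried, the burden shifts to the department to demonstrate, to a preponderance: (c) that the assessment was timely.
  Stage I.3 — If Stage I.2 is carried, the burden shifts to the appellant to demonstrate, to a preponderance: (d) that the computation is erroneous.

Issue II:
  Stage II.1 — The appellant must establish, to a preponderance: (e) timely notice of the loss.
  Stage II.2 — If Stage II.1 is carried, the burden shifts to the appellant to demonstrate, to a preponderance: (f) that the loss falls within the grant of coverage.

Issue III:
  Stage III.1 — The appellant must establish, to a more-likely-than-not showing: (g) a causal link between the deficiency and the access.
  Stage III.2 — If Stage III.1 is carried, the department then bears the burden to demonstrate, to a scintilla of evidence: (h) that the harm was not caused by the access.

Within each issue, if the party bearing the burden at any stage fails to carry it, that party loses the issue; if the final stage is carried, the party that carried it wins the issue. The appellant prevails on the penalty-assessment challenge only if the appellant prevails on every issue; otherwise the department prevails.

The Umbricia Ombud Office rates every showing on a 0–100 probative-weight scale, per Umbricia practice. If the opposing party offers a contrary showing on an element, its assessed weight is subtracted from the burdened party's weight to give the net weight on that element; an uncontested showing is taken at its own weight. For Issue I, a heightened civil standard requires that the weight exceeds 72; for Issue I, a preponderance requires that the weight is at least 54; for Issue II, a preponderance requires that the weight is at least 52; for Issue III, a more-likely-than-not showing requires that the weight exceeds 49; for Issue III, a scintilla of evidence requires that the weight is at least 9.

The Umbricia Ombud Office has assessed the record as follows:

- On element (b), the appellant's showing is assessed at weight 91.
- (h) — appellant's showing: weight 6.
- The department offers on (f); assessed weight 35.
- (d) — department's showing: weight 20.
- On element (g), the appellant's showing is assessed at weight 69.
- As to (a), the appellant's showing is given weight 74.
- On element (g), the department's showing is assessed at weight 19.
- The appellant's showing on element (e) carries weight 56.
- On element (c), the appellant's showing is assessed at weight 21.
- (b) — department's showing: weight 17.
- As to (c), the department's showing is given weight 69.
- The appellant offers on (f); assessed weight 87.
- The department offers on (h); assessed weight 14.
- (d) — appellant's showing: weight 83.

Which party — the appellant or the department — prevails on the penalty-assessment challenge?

— Issue I —
At Stage I.1 the appellant must meet a heightened civil standard (weight exceeds 72): on (a) the weight is 74, > 72, so (a) meets the standard; on (b) the weight is 91 less the opposing 17 gives net 74, which does exceed 72, so (b) meets the standard.
  Stage I.1 is satisfied; the onus moves to the department.
At Stage I.2 the department must meet a preponderance (weight is at least 54): on (c) the weight is 69 less the opposing 21 gives net 48, which does not reach 54, so (c) does not meet the standard.
  The department does not carry Stage I.2.
The analysis ends at Stage I.2; the appellant prevails on this issue.
— Issue II —
Stage II.1 (appellant, a preponderance, weight is at least 52): (e) 56 ≥ 52 — meets.
  Stage II.1 is satisfied; the appellant continues to bear the burden.
Stage II.2 (appellant, a preponderance, weight is at least 52): (f) net 87−35=52 ≥ 52 — meets.
  The appellant carries the last stage.
Every stage carried; the appellant prevails on this issue.
— Issue III —
Stage III.1 (appellant, a more-likely-than-not showing, weight exceeds 49): (g) net 69−19=50 > 49 — meets.
  Stage III.1 is satisfied; the onus moves to the department.
Stage III.2 (department, a scintilla of evidence, weight is at least 9): (h) net 14−6=8 < 9 — fails.
  The department does not carry Stage III.2.
The analysis ends at Stage III.2; the appellant prevails on this issue.
Per-issue: Issue I → appellant; Issue II → appellant; Issue III → appellant. The appellant must prevail on every issue; overall, the appellant prevails.

appellant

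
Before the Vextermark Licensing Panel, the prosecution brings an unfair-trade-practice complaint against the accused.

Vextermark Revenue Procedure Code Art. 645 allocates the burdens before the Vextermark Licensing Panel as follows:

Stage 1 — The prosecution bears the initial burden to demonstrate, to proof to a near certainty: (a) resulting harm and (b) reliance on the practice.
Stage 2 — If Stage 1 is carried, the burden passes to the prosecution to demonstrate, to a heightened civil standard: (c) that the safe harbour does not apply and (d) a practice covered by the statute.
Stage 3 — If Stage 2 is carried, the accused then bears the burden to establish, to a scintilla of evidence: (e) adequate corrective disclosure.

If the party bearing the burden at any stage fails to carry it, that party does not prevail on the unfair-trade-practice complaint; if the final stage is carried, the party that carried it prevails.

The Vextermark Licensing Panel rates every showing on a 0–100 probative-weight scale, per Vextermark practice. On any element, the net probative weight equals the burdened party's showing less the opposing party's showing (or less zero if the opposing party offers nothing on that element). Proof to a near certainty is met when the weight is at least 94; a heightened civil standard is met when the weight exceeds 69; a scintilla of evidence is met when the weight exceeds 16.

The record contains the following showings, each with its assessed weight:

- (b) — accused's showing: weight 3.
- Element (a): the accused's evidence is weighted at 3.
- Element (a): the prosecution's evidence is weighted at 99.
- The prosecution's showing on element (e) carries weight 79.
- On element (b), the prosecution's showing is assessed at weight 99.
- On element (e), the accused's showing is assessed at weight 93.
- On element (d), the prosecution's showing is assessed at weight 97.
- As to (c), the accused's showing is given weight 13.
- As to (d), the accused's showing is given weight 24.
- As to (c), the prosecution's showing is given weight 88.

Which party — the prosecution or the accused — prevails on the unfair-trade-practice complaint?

prosecution

At Stage 1 the prosecution must meet proof to a near certainty (weight is at least 94): on (a) the weight is 99 less the opposing 3 gives net 96, ≥ 94, so (a) meets the standard; on (b) the weight is 99 less the opposing 3 gives net 96, which does reach 94, so (b) meets the standard.
  Stage 1 carried; the burden remains with the prosecution.
At Stage 2 the prosecution must meet a heightened civil standard (weight exceeds 69): on (c) the weight is 88 less the opposing 13 gives net 75, > 69, so (c) meets the standard; on (d) the weight is 97 less the opposing 24 gives net 73, which does exceed 69, so (d) meets the standard.
  All elements met. The burden passes to the accused.
At Stage 3 the accused must meet a scintilla of evidence (weight exceeds 16): on (e) the weight is 93 less the opposing 79 gives net 14, ≤ 16, so (e) does not meet the standard.
  Not every element is met, so the accused fails to carry Stage 3.
The prosecution prevails.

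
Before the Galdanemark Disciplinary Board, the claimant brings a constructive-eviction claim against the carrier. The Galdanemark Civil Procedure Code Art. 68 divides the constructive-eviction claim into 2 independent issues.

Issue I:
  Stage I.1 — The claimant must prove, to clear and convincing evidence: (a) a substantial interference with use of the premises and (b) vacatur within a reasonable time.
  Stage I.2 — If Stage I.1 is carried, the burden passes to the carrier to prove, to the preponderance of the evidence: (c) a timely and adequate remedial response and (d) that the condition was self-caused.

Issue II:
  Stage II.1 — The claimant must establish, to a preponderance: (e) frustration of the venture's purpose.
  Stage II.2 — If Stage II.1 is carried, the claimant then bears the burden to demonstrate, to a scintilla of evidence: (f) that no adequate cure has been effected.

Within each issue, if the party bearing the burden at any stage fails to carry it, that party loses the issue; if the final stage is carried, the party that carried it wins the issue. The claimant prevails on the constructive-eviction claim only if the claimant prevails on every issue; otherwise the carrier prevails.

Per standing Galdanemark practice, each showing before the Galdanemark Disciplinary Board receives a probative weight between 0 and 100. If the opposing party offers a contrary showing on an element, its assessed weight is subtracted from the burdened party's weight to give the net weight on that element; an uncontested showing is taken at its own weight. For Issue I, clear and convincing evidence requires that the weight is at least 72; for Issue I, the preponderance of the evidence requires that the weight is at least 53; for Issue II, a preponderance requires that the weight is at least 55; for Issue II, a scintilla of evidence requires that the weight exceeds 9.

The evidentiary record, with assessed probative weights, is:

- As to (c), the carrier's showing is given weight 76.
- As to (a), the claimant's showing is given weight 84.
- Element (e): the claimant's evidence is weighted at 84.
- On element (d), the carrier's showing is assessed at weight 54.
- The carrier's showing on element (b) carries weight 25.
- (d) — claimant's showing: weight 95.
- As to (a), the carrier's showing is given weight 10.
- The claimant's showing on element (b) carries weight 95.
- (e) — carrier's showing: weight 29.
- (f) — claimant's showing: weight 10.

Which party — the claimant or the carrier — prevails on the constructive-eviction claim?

carrier

— Issue I —
Stage I.1 (claimant, clear and convincing evidence, weight is at least 72): (a) net 84−10=74 ≥ 72 — meets; (b) net 95−25=70 < 72 — fails.
  The claimant does not carry Stage I.1.
So the carrier prevails on this issue.
— Issue II —
At Stage II.1 the claimant must meet a preponderance (weight is at least 55): on (e) the weight is 84 less the opposing 29 gives net 55, which does reach 55, so (e) meets the standard.
  Stage II.1 carried; the burden remains with the claimant.
At Stage II.2 the claimant must meet a scintilla of evidence (weight exceeds 9): on (f) the weight is 10, > 9, so (f) meets the standard.
  The claimant carries the last stage.
Every stage carried; the claimant prevails on this issue.
Per-issue: Issue I → carrier; Issue II → claimant. The claimant must prevail on every issue; overall, the carrier prevails.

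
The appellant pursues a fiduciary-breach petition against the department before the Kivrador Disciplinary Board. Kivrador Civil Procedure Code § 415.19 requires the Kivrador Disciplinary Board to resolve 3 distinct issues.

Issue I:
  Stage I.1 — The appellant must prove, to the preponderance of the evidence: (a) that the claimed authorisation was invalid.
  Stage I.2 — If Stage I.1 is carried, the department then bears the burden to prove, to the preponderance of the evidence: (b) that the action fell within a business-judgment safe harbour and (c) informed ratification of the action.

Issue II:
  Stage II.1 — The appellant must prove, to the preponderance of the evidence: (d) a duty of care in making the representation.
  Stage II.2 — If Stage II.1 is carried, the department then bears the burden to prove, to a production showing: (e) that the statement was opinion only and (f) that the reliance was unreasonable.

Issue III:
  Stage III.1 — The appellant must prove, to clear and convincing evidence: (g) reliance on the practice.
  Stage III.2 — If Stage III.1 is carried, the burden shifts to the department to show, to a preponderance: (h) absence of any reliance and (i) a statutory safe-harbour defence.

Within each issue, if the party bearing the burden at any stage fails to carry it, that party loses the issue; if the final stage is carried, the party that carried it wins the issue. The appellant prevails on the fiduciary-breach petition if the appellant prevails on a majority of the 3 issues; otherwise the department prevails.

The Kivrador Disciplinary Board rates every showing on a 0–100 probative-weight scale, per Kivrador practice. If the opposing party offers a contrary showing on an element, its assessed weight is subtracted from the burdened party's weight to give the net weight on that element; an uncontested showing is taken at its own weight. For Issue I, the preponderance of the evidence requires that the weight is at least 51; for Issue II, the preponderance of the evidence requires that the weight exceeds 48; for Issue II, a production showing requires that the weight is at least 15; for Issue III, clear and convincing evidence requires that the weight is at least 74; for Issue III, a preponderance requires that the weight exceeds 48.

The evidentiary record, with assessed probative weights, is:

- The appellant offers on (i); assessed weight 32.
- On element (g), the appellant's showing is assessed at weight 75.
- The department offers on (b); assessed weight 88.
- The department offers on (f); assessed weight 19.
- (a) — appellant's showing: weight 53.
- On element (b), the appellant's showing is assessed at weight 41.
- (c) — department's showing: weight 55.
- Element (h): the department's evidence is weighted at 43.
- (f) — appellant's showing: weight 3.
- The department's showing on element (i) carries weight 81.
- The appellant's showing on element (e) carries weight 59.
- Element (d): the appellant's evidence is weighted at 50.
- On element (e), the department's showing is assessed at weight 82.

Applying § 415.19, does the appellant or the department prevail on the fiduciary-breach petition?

appellant

— Issue I —
Stage I.1 (appellant, the preponderance of the evidence, weight is at least 51): (a) 53 ≥ 51 — meets.
  Stage I.1 is satisfied; the onus moves to the department.
Stage I.2 (department, the preponderance of the evidence, weight is at least 51): (b) net 88−41=47 < 51 — fails; (c) 55 ≥ 51 — meets.
  Not every element is met, so the department fails to carry Stage I.2.
The appellant prevails on this issue.
— Issue II —
At Stage II.1 the appellant must meet the preponderance of the evidence (weight exceeds 48): on (d) the weight is 50, which does exceed 48, so (d) meets the standard.
  Stage II.1 carried; the burden shifts to the department.
At Stage II.2 the department must meet a production showing (weight is at least 15): on (e) the weight is 82 less the opposing 59 gives net 23, which does reach 15, so (e) meets the standard; on (f) the weight is 19 less the opposing 3 gives net 16, ≥ 15, so (f) meets the standard.
  Stage II.2 carried; the final stage is satisfied.
All stages carried — the department prevails on this issue.
— Issue III —
At Stage III.1 the appellant must meet clear and convincing evidence (weight is at least 74): on (g) the weight is 75, which does reach 74, so (g) meets the standard.
  All elements met. The burden passes to the department.
At Stage III.2 the department must meet a preponderance (weight exceeds 48): on (h) the weight is 43, ≤ 48, so (h) does not meet the standard; on (i) the weight is 81 less the opposing 32 gives net 49, > 48, so (i) meets the standard.
  The department does not carry Stage III.2.
The analysis ends at Stage III.2; the appellant prevails on this issue.
Per-issue: Issue I → appellant; Issue II → department; Issue III → appellant. The appellant must prevail on a majority of issues; overall, the appellant prevails.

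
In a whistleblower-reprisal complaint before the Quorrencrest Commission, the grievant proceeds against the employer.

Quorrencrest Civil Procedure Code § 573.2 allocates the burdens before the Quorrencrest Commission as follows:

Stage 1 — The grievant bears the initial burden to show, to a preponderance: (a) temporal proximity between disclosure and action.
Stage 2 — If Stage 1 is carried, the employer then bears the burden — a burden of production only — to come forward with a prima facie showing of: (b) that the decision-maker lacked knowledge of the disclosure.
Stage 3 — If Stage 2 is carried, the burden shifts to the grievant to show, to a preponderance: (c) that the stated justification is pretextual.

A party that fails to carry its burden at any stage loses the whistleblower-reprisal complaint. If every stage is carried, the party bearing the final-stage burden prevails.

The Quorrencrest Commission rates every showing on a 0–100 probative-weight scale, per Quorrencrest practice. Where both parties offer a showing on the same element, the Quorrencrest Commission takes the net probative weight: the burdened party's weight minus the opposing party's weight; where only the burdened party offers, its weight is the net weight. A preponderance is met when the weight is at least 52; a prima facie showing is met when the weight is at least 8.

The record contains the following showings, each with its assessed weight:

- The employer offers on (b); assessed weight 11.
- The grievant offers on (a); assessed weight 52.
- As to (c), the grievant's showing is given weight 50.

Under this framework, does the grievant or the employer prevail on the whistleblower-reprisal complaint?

At Stage 1 the grievant must meet a preponderance (weight is at least 52): on (a) the weight is 52, which does reach 52, so (a) meets the standard.
  All elements met. The burden passes to the employer.
At Stage 2 the employer must meet a prima facie showing (weight is at least 8): on (b) the weight is 11, which does reach 8, so (b) meets the standard.
  The employer carries Stage 2; the grievant now bears the burden.
At Stage 3 the grievant must meet a preponderance (weight is at least 52): on (c) the weight is 50, < 52, so (c) does not meet the standard.
  The grievant does not carry Stage 3.
So the employer prevails.

employer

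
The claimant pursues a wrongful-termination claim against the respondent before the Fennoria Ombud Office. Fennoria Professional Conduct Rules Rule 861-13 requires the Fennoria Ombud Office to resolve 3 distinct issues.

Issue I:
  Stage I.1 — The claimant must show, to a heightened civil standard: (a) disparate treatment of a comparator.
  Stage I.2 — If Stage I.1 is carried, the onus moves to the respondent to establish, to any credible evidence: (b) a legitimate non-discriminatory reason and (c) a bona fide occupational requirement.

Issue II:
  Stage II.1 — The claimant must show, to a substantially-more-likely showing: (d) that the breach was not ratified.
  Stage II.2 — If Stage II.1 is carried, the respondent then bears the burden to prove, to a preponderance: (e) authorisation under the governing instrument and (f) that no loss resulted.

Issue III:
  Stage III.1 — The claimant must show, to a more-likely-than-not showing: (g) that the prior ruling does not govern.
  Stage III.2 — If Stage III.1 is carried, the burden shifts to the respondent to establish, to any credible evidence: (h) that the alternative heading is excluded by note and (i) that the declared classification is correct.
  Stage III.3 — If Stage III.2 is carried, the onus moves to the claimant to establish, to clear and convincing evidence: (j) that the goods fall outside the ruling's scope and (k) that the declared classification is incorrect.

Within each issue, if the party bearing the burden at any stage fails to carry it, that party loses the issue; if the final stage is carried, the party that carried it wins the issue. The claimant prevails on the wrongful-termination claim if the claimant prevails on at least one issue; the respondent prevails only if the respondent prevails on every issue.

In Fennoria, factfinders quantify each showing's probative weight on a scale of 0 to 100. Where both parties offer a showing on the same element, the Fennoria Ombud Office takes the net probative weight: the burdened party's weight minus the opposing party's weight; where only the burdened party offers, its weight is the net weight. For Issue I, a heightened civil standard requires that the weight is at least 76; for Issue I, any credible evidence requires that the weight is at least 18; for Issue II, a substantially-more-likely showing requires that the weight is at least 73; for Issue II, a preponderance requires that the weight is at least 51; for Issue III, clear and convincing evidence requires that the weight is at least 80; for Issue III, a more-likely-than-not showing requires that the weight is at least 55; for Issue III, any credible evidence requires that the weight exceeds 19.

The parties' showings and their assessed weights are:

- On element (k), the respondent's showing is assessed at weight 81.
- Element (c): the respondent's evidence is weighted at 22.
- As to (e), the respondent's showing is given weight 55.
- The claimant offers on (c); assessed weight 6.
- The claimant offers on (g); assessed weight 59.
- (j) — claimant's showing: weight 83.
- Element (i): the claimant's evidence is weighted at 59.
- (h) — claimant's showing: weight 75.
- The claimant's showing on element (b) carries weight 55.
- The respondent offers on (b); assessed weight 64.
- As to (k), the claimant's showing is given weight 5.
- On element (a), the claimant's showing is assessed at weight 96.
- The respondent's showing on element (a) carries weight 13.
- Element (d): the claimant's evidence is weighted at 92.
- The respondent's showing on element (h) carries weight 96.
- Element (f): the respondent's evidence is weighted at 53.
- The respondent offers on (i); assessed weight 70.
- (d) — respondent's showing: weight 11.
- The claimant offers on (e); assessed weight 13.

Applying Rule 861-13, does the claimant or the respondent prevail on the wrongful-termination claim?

claimant

— Issue I —
Stage I.1 (claimant, a heightened civil standard, weight is at least 76): (a) net 96−13=83 ≥ 76 — meets.
  Stage I.1 is satisfied; the onus moves to the respondent.
Stage I.2 (respondent, any credible evidence, weight is at least 18): (b) net 64−55=9 < 18 — fails; (c) net 22−6=16 < 18 — fails.
  Not every element is met, so the respondent fails to carry Stage I.2.
So the claimant prevails on this issue.
— Issue II —
Stage II.1 — burden on claimant; standard: a substantially-more-likely showing (weight is at least 73).
    (d): 92 − 11 = 81 ≥ 73 [met]
  Stage II.1 is satisfied; the onus moves to the respondent.
Stage II.2 — burden on respondent; standard: a preponderance (weight is at least 51).
    (e): 55 − 13 = 42 < 51 [not met]
    (f): 53 ≥ 51 [met]
  Stage II.2 not carried; the respondent fails its burden.
The analysis ends at Stage II.2; the claimant prevails on this issue.
— Issue III —
Stage III.1 — burden on claimant; standard: a more-likely-than-not showing (weight is at least 55).
    (g): 59 ≥ 55 [met]
  The claimant carries Stage III.1; the respondent now bears the burden.
Stage III.2 — burden on respondent; standard: any credible evidence (weight exceeds 19).
    (h): 96 − 75 = 21 > 19 [met]
    (i): 70 − 59 = 11 ≤ 19 [not met]
  Not every element is met, so the respondent fails to carry Stage III.2.
The analysis ends at Stage III.2; the claimant prevails on this issue.
Per-issue: Issue I → claimant; Issue II → claimant; Issue III → claimant. The claimant must prevail on at least one issue; overall, the claimant prevails.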